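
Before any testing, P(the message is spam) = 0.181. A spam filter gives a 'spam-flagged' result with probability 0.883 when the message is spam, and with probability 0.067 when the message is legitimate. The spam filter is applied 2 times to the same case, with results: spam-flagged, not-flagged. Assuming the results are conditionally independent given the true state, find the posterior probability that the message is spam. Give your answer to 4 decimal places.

With H the event that the message is spam, the joint likelihood of the observed sequence is P(data|H) = 0.883·0.117 = 0.10331 and P(data|¬H) = 0.067·0.933 = 0.062511.
Bayes: P(H|data) = 0.181·0.10331 / (0.181·0.10331 + 0.819·0.062511) = 0.018699/0.069896 = 0.2675.

Posterior P(H) ≈ 0.2675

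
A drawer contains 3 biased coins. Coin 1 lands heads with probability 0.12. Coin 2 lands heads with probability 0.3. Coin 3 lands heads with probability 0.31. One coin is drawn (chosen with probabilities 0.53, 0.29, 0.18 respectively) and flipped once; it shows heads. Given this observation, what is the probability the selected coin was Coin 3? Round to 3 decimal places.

Tabulate prior·likelihood by source: [1] prior 0.53, lik 0.12, product 0.06360; [2] prior 0.29, lik 0.3, product 0.08700; [3] prior 0.18, lik 0.31, product 0.05580.
Normalizing constant = 0.20640; the posterior for Coin 3 is its product over the sum, 0.05580/0.20640 = 0.270.

Posterior probability ≈ 0.270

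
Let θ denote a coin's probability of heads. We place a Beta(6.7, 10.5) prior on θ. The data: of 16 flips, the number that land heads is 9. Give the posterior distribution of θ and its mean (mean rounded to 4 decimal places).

Observing 9 successes and 7 failures updates Beta(6.7, 10.5) by adding the success and failure counts to the two shape parameters: α = 6.7+9 = 15.7, β = 10.5+7 = 17.5.
E[θ | data] = 15.7/(15.7+17.5) = 0.4729.

Posterior: Beta(15.7, 17.5); mean ≈ 0.4729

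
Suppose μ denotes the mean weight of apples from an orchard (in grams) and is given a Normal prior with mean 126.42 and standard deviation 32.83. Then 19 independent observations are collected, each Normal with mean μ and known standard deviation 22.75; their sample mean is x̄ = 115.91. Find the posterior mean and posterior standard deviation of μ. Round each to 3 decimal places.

Posterior mean ≈ 116.169; posterior SD ≈ 5.154

With known σ, the Normal prior is conjugate. Weight on the data is w = (n/σ²)/(n/σ² + 1/τ₀²) = 0.0367105/(0.0367105+0.00092781) = 0.97535.
Posterior mean = w·x̄ + (1−w)·μ₀ = 0.97535·115.91 + 0.024651·126.42 = 116.169. Posterior variance = 1/(0.0367105+0.00092781) = 26.5686, so SD = 5.154.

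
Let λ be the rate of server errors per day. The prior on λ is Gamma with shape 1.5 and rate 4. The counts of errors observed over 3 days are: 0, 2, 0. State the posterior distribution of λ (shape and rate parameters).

Posterior: Gamma(shape=3.5, rate=7)

Total count ∑xᵢ = 2 over n = 3 days.
Gamma is conjugate to the Poisson likelihood: posterior is Gamma(shape = 1.5+2 = 3.5, rate = 4+3 = 7).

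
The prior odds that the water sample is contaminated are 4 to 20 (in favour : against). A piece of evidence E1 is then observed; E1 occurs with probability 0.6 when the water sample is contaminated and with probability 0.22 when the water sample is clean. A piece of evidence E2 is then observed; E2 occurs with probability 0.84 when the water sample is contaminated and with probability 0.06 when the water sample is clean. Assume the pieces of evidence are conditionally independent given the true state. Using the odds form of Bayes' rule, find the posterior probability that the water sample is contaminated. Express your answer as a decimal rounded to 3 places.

Prior odds = 4/20 = 0.20000. In log-odds, ln(0.20000) = -1.6094.
Add log likelihood ratios: ln(2.7273) + ln(14.000) = 3.6424.
Posterior log-odds = 2.0329, so posterior odds = exp(2.0329) = 7.6364. Converting, P(H|E) = 7.6364/8.6364 = 0.884.

Posterior probability ≈ 0.884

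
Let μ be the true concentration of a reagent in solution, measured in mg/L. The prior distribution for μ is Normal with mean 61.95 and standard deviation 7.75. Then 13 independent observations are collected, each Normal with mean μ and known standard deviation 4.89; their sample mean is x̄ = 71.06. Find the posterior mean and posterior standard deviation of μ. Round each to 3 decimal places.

With known σ, the Normal prior is conjugate. Weight on the data is w = (n/σ²)/(n/σ² + 1/τ₀²) = 0.543658/(0.543658+0.0166493) = 0.97029.
Posterior mean = w·x̄ + (1−w)·μ₀ = 0.97029·71.06 + 0.029715·61.95 = 70.789. Posterior variance = 1/(0.543658+0.0166493) = 1.78474, so SD = 1.336.

Posterior mean ≈ 70.789; posterior SD ≈ 1.336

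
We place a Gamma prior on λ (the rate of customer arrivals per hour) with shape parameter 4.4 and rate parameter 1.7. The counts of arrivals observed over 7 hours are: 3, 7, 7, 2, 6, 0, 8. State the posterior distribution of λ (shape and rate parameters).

The Poisson likelihood adds the total count to the shape and the number of exposure periods to the rate. Here ∑xᵢ = 33 and n = 7, so shape 4.4→37.4 and rate 1.7→8.7.

Posterior: Gamma(shape=37.4, rate=8.7)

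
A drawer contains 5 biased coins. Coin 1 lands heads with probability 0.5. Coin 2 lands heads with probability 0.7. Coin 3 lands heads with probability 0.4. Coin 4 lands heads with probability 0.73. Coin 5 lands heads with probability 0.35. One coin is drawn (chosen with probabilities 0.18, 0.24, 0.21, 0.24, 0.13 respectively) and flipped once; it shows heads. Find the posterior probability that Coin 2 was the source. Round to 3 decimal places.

Posterior probability ≈ 0.299

P(heads|C1) = 0.5; P(heads|C2) = 0.7; P(heads|C3) = 0.4; P(heads|C4) = 0.73; P(heads|C5) = 0.35.
Prior × likelihood for each source: 0.18·0.5=0.09000, 0.24·0.7=0.1680, 0.21·0.4=0.08400, 0.24·0.73=0.1752, 0.13·0.35=0.04550. Summing gives P(heads) = 0.56270.
P(Coin 2 | heads) = 0.1680 / 0.56270 = 0.299.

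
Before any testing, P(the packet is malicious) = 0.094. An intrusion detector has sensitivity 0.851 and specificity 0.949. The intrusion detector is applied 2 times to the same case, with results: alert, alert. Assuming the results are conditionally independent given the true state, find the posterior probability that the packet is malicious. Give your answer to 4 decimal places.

With H the event that the packet is malicious, the joint likelihood of the observed sequence is P(data|H) = 0.851·0.851 = 0.72420 and P(data|¬H) = 0.051·0.051 = 0.0026010.
Bayes: P(H|data) = 0.094·0.72420 / (0.094·0.72420 + 0.906·0.0026010) = 0.068075/0.070431 = 0.9665.

Posterior P(H) ≈ 0.9665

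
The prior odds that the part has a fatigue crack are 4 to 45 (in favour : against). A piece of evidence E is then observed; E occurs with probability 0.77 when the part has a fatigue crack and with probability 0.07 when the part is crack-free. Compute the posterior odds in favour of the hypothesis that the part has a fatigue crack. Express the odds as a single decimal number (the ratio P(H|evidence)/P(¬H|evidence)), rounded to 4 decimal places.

Posterior odds ≈ 0.9778

Prior odds = 4/45 = 0.088889. In log-odds, ln(0.088889) = -2.4204.
Add log likelihood ratio: ln(11.000) = 2.3979.
Posterior log-odds = -0.022473, so posterior odds = exp(-0.022473) = 0.97778.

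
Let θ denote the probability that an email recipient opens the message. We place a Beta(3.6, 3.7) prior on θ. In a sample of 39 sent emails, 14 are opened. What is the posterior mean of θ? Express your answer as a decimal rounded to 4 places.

Observing 14 successes and 25 failures updates Beta(3.6, 3.7) by adding the success and failure counts to the two shape parameters: α = 3.6+14 = 17.6, β = 3.7+25 = 28.7.
Posterior mean = α/(α+β) = 17.6/46.3 = 0.3801.

Posterior mean ≈ 0.3801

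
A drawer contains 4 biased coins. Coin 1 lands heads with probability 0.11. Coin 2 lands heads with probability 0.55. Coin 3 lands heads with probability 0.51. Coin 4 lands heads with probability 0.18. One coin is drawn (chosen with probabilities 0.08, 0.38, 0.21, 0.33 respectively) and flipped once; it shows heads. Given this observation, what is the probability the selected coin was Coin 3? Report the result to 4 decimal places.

Posterior probability ≈ 0.2787

Tabulate prior·likelihood by source: [1] prior 0.08, lik 0.11, product 0.008800; [2] prior 0.38, lik 0.55, product 0.2090; [3] prior 0.21, lik 0.51, product 0.1071; [4] prior 0.33, lik 0.18, product 0.05940.
Normalizing constant = 0.38430; the posterior for Coin 3 is its product over the sum, 0.1071/0.38430 = 0.2787.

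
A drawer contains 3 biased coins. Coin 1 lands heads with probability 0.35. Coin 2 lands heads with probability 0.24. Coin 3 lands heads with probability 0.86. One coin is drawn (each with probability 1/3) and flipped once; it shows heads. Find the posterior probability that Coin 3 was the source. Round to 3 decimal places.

Posterior probability ≈ 0.593

P(heads|C1) = 0.35; P(heads|C2) = 0.24; P(heads|C3) = 0.86.
Prior × likelihood for each source: 0.333333·0.35=0.1167, 0.333333·0.24=0.08000, 0.333333·0.86=0.2867. Summing gives P(heads) = 0.48333.
P(Coin 3 | heads) = 0.2867 / 0.48333 = 0.593.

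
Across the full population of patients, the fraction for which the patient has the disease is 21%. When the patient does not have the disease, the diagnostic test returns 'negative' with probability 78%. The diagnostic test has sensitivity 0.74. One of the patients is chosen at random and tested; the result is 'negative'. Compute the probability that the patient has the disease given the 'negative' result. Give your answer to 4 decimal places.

Write H for 'the patient has the disease'. Prior odds H:¬H = 0.21/0.79 = 0.26582. For the 'negative' outcome, the likelihood ratio is 0.26/0.78 = 0.33333.
Posterior odds = 0.26582 × 0.33333 = 0.088608, so P(H|E) = 0.088608/(1+0.088608) = 0.0814.

P(H | E) ≈ 0.0814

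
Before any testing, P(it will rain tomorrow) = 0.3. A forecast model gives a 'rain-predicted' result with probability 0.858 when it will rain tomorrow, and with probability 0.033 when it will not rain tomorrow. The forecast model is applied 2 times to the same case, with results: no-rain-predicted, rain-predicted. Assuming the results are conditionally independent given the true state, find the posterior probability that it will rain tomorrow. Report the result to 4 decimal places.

Posterior P(H) ≈ 0.6207

Let H be the event that it will rain tomorrow; start with P(H) = 0.3. P('rain-predicted'|H) = 0.858, P('rain-predicted'|¬H) = 0.033.
Update on result 1 ('no-rain-predicted'): P(H) ← 0.142·0.3000 / (0.142·0.3000 + 0.967·0.7000) = 0.042600/0.71950 = 0.0592.
Update on result 2 ('rain-predicted'): P(H) ← 0.858·0.0592 / (0.858·0.0592 + 0.033·0.9408) = 0.050800/0.081846 = 0.6207.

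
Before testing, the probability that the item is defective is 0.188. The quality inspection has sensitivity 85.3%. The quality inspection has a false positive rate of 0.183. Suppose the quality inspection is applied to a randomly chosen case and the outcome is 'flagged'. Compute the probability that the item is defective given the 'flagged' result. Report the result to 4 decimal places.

P(H | E) ≈ 0.5190

Write H for 'the item is defective'. Prior odds H:¬H = 0.188/0.812 = 0.23153. For the 'flagged' outcome, the likelihood ratio is 0.853/0.183 = 4.6612.
Posterior odds = 0.23153 × 4.6612 = 1.0792, so P(H|E) = 1.0792/(1+1.0792) = 0.5190.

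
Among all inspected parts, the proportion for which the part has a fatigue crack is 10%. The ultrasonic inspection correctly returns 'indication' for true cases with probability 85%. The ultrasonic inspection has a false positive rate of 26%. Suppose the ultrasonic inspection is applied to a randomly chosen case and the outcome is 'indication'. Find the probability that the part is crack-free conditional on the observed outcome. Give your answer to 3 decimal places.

Write H for 'the part has a fatigue crack'. Prior odds H:¬H = 0.1/0.9 = 0.11111. For the 'indication' outcome, the likelihood ratio is 0.85/0.26 = 3.2692.
Posterior odds = 0.11111 × 3.2692 = 0.36325, so P(H|E) = 0.36325/(1+0.36325) = 0.266. Then P(¬H|E) = 1 − 0.266 = 0.734.

P(¬H | E) ≈ 0.734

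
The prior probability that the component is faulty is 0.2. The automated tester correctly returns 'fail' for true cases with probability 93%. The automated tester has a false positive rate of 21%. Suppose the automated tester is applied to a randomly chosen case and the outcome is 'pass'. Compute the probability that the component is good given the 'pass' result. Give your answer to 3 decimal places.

P(¬H | E) ≈ 0.978

Let H be the event that the component is faulty. P(H) = 0.2, so P(¬H) = 0.8. With E the 'pass' result, P(E|H) = 0.07 and P(E|¬H) = 0.79.
P(E) = 0.07·0.2 + 0.79·0.8 = 0.014000 + 0.63200 = 0.64600.
By Bayes' theorem, P(H|E) = 0.014000 / 0.64600 = 0.022. Hence P(¬H|E) = 1 − 0.022 = 0.978.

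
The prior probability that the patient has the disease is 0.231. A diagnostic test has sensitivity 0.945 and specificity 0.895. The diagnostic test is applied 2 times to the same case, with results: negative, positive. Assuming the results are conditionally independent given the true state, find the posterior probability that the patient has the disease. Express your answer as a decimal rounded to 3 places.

Posterior P(H) ≈ 0.142

With H the event that the patient has the disease, the joint likelihood of the observed sequence is P(data|H) = 0.055·0.945 = 0.051975 and P(data|¬H) = 0.895·0.105 = 0.093975.
Bayes: P(H|data) = 0.231·0.051975 / (0.231·0.051975 + 0.769·0.093975) = 0.012006/0.084273 = 0.1425.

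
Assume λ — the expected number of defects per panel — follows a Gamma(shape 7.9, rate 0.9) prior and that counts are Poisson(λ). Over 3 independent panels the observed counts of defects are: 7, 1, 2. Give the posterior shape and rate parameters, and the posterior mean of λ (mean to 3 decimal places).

Posterior: Gamma(shape=17.9, rate=3.9); mean ≈ 4.590

Total count ∑xᵢ = 10 over n = 3 panels.
Gamma is conjugate to the Poisson likelihood: posterior is Gamma(shape = 7.9+10 = 17.9, rate = 0.9+3 = 3.9).
Posterior mean = shape/rate = 17.9/3.9 = 4.590.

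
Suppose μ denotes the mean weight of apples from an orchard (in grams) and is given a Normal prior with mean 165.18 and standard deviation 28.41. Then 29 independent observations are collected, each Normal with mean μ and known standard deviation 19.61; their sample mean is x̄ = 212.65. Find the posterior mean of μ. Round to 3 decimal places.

Prior precision 1/τ₀² = 1/28.41² = 0.00123896; data precision n/σ² = 29/19.61² = 0.0754124.
Posterior precision = 0.00123896 + 0.0754124 = 0.0766514.
Posterior mean = (0.00123896·165.18 + 0.0754124·212.65) / 0.0766514 = 211.883.

Posterior mean ≈ 211.883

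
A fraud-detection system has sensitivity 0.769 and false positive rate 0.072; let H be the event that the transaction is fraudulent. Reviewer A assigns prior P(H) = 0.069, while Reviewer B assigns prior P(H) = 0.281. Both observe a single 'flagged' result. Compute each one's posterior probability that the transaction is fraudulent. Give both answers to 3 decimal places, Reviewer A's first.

The likelihood ratio for a 'flagged' result is 0.769/0.072 = 10.681.
Reviewer A: prior odds 0.069/0.931 = 0.074114; posterior odds 0.79158; posterior probability 0.442.
Reviewer B: prior odds 0.281/0.719 = 0.39082; posterior odds 4.1742; posterior probability 0.807.

Reviewer A: 0.442; Reviewer B: 0.807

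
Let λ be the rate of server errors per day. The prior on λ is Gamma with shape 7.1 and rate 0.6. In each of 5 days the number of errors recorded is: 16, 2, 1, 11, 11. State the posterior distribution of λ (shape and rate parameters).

The Poisson likelihood adds the total count to the shape and the number of exposure periods to the rate. Here ∑xᵢ = 41 and n = 5, so shape 7.1→48.1 and rate 0.6→5.6.

Posterior: Gamma(shape=48.1, rate=5.6)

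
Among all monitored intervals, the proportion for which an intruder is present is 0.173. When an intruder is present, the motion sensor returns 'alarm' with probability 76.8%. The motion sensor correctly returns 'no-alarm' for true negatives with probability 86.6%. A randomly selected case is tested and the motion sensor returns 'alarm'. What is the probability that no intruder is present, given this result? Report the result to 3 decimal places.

P(¬H | E) ≈ 0.455

Write H for 'an intruder is present'. Prior odds H:¬H = 0.173/0.827 = 0.20919. For the 'alarm' outcome, the likelihood ratio is 0.768/0.134 = 5.7313.
Posterior odds = 0.20919 × 5.7313 = 1.1989, so P(H|E) = 1.1989/(1+1.1989) = 0.545. Then P(¬H|E) = 1 − 0.545 = 0.455.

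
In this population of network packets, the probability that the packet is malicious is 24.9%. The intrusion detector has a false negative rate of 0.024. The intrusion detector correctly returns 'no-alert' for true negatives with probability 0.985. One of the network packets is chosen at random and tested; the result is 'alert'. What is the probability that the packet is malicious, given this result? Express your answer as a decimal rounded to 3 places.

Let H be the event that the packet is malicious. P(H) = 0.249, so P(¬H) = 0.751. With E the 'alert' result, P(E|H) = 0.976 and P(E|¬H) = 0.015.
P(E) = 0.976·0.249 + 0.015·0.751 = 0.24302 + 0.011265 = 0.25429.
By Bayes' theorem, P(H|E) = 0.24302 / 0.25429 = 0.956.

P(H | E) ≈ 0.956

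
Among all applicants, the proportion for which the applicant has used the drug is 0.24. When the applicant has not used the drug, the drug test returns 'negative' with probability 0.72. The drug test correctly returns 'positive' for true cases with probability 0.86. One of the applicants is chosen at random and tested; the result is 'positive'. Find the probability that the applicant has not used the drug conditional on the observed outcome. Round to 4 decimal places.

Write H for 'the applicant has used the drug'. Prior odds H:¬H = 0.24/0.76 = 0.31579. For the 'positive' outcome, the likelihood ratio is 0.86/0.28 = 3.0714.
Posterior odds = 0.31579 × 3.0714 = 0.96992, so P(H|E) = 0.96992/(1+0.96992) = 0.4924. Then P(¬H|E) = 1 − 0.4924 = 0.5076.

P(¬H | E) ≈ 0.5076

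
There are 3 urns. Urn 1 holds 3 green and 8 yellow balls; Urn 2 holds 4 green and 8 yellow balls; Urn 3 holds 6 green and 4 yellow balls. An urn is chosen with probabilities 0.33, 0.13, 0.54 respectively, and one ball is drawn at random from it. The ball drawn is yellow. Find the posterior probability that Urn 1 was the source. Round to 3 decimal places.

Posterior probability ≈ 0.442

P(yellow|Urn 1) = 0.7273; P(yellow|Urn 2) = 0.6667; P(yellow|Urn 3) = 0.4.
Prior × likelihood for each source: 0.33·0.7273=0.2400, 0.13·0.6667=0.08667, 0.54·0.4=0.2160. Summing gives P(yellow) = 0.54267.
P(Urn 1 | yellow) = 0.2400 / 0.54267 = 0.442.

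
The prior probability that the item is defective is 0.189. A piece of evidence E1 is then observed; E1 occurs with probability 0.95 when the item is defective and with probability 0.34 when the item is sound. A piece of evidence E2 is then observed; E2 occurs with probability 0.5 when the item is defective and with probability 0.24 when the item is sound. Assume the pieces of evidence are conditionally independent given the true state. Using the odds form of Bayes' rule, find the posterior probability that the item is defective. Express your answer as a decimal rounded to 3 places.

Prior odds = 0.189/(1−0.189) = 0.23305.
Likelihood ratio for E1 = 0.95/0.34 = 2.7941.
Likelihood ratio for E2 = 0.5/0.24 = 2.0833.
Posterior odds = prior odds × LR₁ × LR₂ = 1.3566.
Posterior probability = odds/(1+odds) = 1.3566/2.3566 = 0.576.

Posterior probability ≈ 0.576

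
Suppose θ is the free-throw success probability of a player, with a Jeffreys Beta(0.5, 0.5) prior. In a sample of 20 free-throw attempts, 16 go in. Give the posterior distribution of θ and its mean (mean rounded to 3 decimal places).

Posterior: Beta(16.5, 4.5); mean ≈ 0.786

Observing 16 successes and 4 failures updates Beta(0.5, 0.5) by adding the success and failure counts to the two shape parameters: α = 0.5+16 = 16.5, β = 0.5+4 = 4.5.
Posterior mean = α/(α+β) = 16.5/21 = 0.786.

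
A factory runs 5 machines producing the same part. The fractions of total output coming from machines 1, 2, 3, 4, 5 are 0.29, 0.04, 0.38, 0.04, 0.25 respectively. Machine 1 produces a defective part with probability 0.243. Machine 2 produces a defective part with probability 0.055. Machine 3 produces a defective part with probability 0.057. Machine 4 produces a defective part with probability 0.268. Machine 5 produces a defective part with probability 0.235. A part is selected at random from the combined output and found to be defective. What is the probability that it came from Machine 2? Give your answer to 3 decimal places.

Posterior probability ≈ 0.013

P(defective|M1) = 0.243; P(defective|M2) = 0.055; P(defective|M3) = 0.057; P(defective|M4) = 0.268; P(defective|M5) = 0.235.
Prior × likelihood for each source: 0.29·0.243=0.07047, 0.04·0.055=0.002200, 0.38·0.057=0.02166, 0.04·0.268=0.01072, 0.25·0.235=0.05875. Summing gives P(defective) = 0.16380.
P(Machine 2 | defective) = 0.002200 / 0.16380 = 0.013.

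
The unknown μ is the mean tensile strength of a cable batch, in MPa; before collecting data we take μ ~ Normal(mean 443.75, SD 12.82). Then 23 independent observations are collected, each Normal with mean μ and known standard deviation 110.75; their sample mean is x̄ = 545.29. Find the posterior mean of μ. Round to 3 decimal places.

Prior precision 1/τ₀² = 1/12.82² = 0.00608449; data precision n/σ² = 23/110.75² = 0.00187517.
Posterior precision = 0.00608449 + 0.00187517 = 0.00795966.
Posterior mean = (0.00608449·443.75 + 0.00187517·545.29) / 0.00795966 = 467.671.

Posterior mean ≈ 467.671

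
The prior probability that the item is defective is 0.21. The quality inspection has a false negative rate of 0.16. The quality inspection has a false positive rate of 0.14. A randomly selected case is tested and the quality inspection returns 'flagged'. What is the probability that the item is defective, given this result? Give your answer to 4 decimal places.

Write H for 'the item is defective'. Prior odds H:¬H = 0.21/0.79 = 0.26582. For the 'flagged' outcome, the likelihood ratio is 0.84/0.14 = 6.0000.
Posterior odds = 0.26582 × 6.0000 = 1.5949, so P(H|E) = 1.5949/(1+1.5949) = 0.6146.

P(H | E) ≈ 0.6146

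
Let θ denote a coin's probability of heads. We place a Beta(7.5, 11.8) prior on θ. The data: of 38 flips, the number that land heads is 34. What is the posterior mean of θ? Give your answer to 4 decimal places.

The binomial likelihood is conjugate to the Beta prior: with 34 successes and 4 failures, the posterior is Beta(7.5+34, 11.8+4) = Beta(41.5, 15.8).
E[θ | data] = 41.5/(41.5+15.8) = 0.7243.

Posterior mean ≈ 0.7243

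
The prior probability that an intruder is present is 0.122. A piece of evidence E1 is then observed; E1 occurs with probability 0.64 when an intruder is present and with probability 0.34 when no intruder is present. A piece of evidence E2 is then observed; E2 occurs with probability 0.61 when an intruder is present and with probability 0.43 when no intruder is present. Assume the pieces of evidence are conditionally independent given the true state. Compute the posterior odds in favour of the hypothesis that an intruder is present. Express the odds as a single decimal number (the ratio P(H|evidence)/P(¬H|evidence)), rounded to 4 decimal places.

Posterior odds ≈ 0.3710

Prior odds = 0.122/(1−0.122) = 0.13895. In log-odds, ln(0.13895) = -1.9736.
Add log likelihood ratios: ln(1.8824) + ln(1.4186) = 0.98220.
Posterior log-odds = -0.99143, so posterior odds = exp(-0.99143) = 0.37105.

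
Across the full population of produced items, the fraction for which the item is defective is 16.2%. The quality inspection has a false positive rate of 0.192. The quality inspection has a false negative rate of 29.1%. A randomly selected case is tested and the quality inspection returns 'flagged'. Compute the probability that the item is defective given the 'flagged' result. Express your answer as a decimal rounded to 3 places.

Let H be the event that the item is defective. P(H) = 0.162, so P(¬H) = 0.838. With E the 'flagged' result, P(E|H) = 0.709 and P(E|¬H) = 0.192.
P(E) = 0.709·0.162 + 0.192·0.838 = 0.11486 + 0.16090 = 0.27575.
By Bayes' theorem, P(H|E) = 0.11486 / 0.27575 = 0.417.

P(H | E) ≈ 0.417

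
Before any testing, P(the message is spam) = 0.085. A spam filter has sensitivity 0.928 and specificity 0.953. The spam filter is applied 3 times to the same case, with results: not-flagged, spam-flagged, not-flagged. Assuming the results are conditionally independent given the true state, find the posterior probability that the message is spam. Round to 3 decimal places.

Posterior P(H) ≈ 0.010

With H the event that the message is spam, the joint likelihood of the observed sequence is P(data|H) = 0.072·0.928·0.072 = 0.0048108 and P(data|¬H) = 0.953·0.047·0.953 = 0.042686.
Bayes: P(H|data) = 0.085·0.0048108 / (0.085·0.0048108 + 0.915·0.042686) = 0.00040891/0.039466 = 0.0104.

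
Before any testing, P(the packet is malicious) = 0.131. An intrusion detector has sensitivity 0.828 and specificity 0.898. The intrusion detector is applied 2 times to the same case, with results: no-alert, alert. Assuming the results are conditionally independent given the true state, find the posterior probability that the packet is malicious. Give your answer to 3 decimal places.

Posterior P(H) ≈ 0.190

Let H be the event that the packet is malicious; start with P(H) = 0.131. P('alert'|H) = 0.828, P('alert'|¬H) = 0.102.
Update on result 1 ('no-alert'): P(H) ← 0.172·0.1310 / (0.172·0.1310 + 0.898·0.8690) = 0.022532/0.80289 = 0.0281.
Update on result 2 ('alert'): P(H) ← 0.828·0.0281 / (0.828·0.0281 + 0.102·0.9719) = 0.023237/0.12237 = 0.1899.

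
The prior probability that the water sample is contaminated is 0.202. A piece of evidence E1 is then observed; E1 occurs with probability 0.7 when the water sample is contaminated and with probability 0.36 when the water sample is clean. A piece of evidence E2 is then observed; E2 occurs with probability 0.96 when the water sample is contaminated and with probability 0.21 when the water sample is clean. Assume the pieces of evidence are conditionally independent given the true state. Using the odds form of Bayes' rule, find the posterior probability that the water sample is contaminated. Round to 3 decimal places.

Prior odds = 0.202/(1−0.202) = 0.25313.
Likelihood ratio for E1 = 0.7/0.36 = 1.9444.
Likelihood ratio for E2 = 0.96/0.21 = 4.5714.
Posterior odds = prior odds × LR₁ × LR₂ = 2.2501.
Posterior probability = odds/(1+odds) = 2.2501/3.2501 = 0.692.

Posterior probability ≈ 0.692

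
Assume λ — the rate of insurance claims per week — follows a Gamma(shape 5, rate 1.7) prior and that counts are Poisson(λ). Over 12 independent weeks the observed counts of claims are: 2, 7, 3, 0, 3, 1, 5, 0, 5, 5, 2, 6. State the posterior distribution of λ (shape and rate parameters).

Posterior: Gamma(shape=44, rate=13.7)

Total count ∑xᵢ = 39 over n = 12 weeks.
Gamma is conjugate to the Poisson likelihood: posterior is Gamma(shape = 5+39 = 44, rate = 1.7+12 = 13.7).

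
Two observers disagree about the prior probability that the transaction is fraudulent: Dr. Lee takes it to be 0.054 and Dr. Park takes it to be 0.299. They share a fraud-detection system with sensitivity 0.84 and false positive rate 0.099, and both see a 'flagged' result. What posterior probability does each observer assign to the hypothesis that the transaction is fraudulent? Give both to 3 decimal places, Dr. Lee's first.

P('+'|H) = 0.84, P('+'|¬H) = 0.099.
Dr. Lee: numerator 0.84·0.054 = 0.045360; evidence = 0.045360+0.099·0.946 = 0.13901; posterior = 0.326.
Dr. Park: numerator 0.84·0.299 = 0.25116; evidence = 0.25116+0.099·0.701 = 0.32056; posterior = 0.784.

Dr. Lee: 0.326; Dr. Park: 0.784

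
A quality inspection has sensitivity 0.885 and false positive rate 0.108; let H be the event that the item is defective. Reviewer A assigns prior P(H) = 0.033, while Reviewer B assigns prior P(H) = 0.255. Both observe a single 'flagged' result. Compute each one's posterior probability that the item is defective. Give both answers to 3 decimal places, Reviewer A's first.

Reviewer A: 0.219; Reviewer B: 0.737

P('+'|H) = 0.885, P('+'|¬H) = 0.108.
Reviewer A: numerator 0.885·0.033 = 0.029205; evidence = 0.029205+0.108·0.967 = 0.13364; posterior = 0.219.
Reviewer B: numerator 0.885·0.255 = 0.22568; evidence = 0.22568+0.108·0.745 = 0.30614; posterior = 0.737.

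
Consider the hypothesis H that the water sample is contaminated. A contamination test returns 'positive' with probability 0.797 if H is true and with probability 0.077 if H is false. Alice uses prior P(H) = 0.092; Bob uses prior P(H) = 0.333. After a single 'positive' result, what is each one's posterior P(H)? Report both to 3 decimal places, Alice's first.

The likelihood ratio for a 'positive' result is 0.797/0.077 = 10.351.
Alice: prior odds 0.092/0.908 = 0.10132; posterior odds 1.0487; posterior probability 0.512.
Bob: prior odds 0.333/0.667 = 0.49925; posterior odds 5.1676; posterior probability 0.838.

Alice: 0.512; Bob: 0.838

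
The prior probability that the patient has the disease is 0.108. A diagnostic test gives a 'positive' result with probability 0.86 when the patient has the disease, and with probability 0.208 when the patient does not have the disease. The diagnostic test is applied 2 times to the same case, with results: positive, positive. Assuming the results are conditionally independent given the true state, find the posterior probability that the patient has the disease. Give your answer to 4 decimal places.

Posterior P(H) ≈ 0.6742

With H the event that the patient has the disease, the joint likelihood of the observed sequence is P(data|H) = 0.86·0.86 = 0.73960 and P(data|¬H) = 0.208·0.208 = 0.043264.
Bayes: P(H|data) = 0.108·0.73960 / (0.108·0.73960 + 0.892·0.043264) = 0.079877/0.11847 = 0.6742.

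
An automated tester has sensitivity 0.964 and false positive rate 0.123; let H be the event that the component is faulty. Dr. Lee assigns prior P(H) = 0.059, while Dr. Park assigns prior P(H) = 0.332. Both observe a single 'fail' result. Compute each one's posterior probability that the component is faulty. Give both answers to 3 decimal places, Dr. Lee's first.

Dr. Lee: 0.329; Dr. Park: 0.796

The likelihood ratio for a 'fail' result is 0.964/0.123 = 7.8374.
Dr. Lee: prior odds 0.059/0.941 = 0.062699; posterior odds 0.49140; posterior probability 0.329.
Dr. Park: prior odds 0.332/0.668 = 0.49701; posterior odds 3.8952; posterior probability 0.796.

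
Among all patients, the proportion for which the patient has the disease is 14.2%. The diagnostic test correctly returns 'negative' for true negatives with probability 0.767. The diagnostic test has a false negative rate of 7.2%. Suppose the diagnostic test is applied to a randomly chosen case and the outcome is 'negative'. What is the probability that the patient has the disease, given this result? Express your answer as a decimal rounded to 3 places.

Write H for 'the patient has the disease'. Prior odds H:¬H = 0.142/0.858 = 0.16550. For the 'negative' outcome, the likelihood ratio is 0.072/0.767 = 0.093872.
Posterior odds = 0.16550 × 0.093872 = 0.015536, so P(H|E) = 0.015536/(1+0.015536) = 0.015.

P(H | E) ≈ 0.015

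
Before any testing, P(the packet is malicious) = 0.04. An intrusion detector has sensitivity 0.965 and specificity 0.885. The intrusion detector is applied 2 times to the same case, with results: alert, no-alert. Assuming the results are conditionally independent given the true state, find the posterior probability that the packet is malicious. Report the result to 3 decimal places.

Let H be the event that the packet is malicious; start with P(H) = 0.04. P('alert'|H) = 0.965, P('alert'|¬H) = 0.115.
Update on result 1 ('alert'): P(H) ← 0.965·0.0400 / (0.965·0.0400 + 0.115·0.9600) = 0.038600/0.14900 = 0.2591.
Update on result 2 ('no-alert'): P(H) ← 0.035·0.2591 / (0.035·0.2591 + 0.885·0.7409) = 0.0090671/0.66480 = 0.0136.

Posterior P(H) ≈ 0.014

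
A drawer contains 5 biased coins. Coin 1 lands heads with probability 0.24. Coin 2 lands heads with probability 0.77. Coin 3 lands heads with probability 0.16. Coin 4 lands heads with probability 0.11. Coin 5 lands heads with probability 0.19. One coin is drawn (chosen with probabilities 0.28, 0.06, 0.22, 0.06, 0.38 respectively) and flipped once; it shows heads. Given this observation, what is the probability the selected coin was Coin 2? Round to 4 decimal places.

Posterior probability ≈ 0.2032

P(heads|C1) = 0.24; P(heads|C2) = 0.77; P(heads|C3) = 0.16; P(heads|C4) = 0.11; P(heads|C5) = 0.19.
Prior × likelihood for each source: 0.28·0.24=0.06720, 0.06·0.77=0.04620, 0.22·0.16=0.03520, 0.06·0.11=0.006600, 0.38·0.19=0.07220. Summing gives P(heads) = 0.22740.
P(Coin 2 | heads) = 0.04620 / 0.22740 = 0.2032.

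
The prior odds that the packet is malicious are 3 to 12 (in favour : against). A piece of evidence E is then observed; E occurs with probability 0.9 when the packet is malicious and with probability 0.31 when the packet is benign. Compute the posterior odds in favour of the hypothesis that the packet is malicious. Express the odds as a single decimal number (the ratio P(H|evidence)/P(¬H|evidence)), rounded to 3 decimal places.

Prior odds = 3/12 = 0.25000.
Likelihood ratio for E = 0.9/0.31 = 2.9032.
Posterior odds = prior odds × LR = 0.72581.

Posterior odds ≈ 0.726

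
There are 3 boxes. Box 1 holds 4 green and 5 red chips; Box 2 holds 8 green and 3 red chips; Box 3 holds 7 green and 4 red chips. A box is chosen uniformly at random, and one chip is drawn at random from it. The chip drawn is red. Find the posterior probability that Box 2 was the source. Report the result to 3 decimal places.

P(red|Box 1) = 0.5556; P(red|Box 2) = 0.2727; P(red|Box 3) = 0.3636.
Prior × likelihood for each source: 0.333333·0.5556=0.1852, 0.333333·0.2727=0.09091, 0.333333·0.3636=0.1212. Summing gives P(red) = 0.39731.
P(Box 2 | red) = 0.09091 / 0.39731 = 0.229.

Posterior probability ≈ 0.229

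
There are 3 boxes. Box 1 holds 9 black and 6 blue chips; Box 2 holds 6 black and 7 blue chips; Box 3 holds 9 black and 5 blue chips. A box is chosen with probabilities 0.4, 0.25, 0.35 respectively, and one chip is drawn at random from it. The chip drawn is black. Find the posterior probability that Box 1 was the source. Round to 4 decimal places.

Tabulate prior·likelihood by source: [1] prior 0.4, lik 0.6, product 0.2400; [2] prior 0.25, lik 0.4615, product 0.1154; [3] prior 0.35, lik 0.6429, product 0.2250.
Normalizing constant = 0.58038; the posterior for Box 1 is its product over the sum, 0.2400/0.58038 = 0.4135.

Posterior probability ≈ 0.4135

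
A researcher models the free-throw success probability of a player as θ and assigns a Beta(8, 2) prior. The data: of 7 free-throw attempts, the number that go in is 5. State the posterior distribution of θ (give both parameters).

Posterior: Beta(13, 4)

The binomial likelihood is conjugate to the Beta prior: with 5 successes and 2 failures, the posterior is Beta(8+5, 2+2) = Beta(13, 4).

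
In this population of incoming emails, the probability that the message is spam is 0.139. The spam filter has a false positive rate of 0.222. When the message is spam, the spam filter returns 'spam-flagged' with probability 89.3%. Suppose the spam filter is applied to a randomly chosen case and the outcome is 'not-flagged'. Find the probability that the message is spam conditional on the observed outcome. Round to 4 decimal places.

Let H be the event that the message is spam. P(H) = 0.139, so P(¬H) = 0.861. With E the 'not-flagged' result, P(E|H) = 0.107 and P(E|¬H) = 0.778.
P(E) = 0.107·0.139 + 0.778·0.861 = 0.014873 + 0.66986 = 0.68473.
By Bayes' theorem, P(H|E) = 0.014873 / 0.68473 = 0.0217.

P(H | E) ≈ 0.0217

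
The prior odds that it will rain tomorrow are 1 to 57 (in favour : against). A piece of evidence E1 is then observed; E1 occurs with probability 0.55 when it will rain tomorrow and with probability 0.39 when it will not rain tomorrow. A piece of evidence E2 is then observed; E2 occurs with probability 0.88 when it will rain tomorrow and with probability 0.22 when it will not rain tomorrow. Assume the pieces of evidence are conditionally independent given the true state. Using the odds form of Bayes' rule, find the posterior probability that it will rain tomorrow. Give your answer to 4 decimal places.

Prior odds = 1/57 = 0.017544.
Likelihood ratio for E1 = 0.55/0.39 = 1.4103.
Likelihood ratio for E2 = 0.88/0.22 = 4.0000.
Posterior odds = prior odds × LR₁ × LR₂ = 0.098965.
Posterior probability = odds/(1+odds) = 0.098965/1.0990 = 0.0901.

Posterior probability ≈ 0.0901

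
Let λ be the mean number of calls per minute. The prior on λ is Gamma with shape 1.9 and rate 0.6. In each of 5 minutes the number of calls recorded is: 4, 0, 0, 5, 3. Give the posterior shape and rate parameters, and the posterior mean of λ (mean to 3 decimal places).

Total count ∑xᵢ = 12 over n = 5 minutes.
Gamma is conjugate to the Poisson likelihood: posterior is Gamma(shape = 1.9+12 = 13.9, rate = 0.6+5 = 5.6).
E[λ | data] = 13.9/5.6 = 2.482.

Posterior: Gamma(shape=13.9, rate=5.6); mean ≈ 2.482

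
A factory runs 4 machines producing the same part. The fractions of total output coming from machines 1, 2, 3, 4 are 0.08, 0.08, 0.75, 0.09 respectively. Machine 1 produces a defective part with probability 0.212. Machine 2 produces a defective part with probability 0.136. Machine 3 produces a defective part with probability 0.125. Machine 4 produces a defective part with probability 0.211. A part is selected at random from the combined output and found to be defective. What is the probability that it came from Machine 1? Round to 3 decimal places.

Posterior probability ≈ 0.121

P(defective|M1) = 0.212; P(defective|M2) = 0.136; P(defective|M3) = 0.125; P(defective|M4) = 0.211.
Prior × likelihood for each source: 0.08·0.212=0.01696, 0.08·0.136=0.01088, 0.75·0.125=0.09375, 0.09·0.211=0.01899. Summing gives P(defective) = 0.14058.
P(Machine 1 | defective) = 0.01696 / 0.14058 = 0.121.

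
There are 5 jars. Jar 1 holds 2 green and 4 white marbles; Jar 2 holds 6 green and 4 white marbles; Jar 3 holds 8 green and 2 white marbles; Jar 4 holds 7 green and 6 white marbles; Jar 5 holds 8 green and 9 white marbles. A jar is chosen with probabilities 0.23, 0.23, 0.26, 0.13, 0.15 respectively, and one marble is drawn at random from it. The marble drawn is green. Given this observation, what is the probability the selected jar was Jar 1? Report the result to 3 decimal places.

Tabulate prior·likelihood by source: [1] prior 0.23, lik 0.3333, product 0.07667; [2] prior 0.23, lik 0.6, product 0.1380; [3] prior 0.26, lik 0.8, product 0.2080; [4] prior 0.13, lik 0.5385, product 0.07000; [5] prior 0.15, lik 0.4706, product 0.07059.
Normalizing constant = 0.56325; the posterior for Jar 1 is its product over the sum, 0.07667/0.56325 = 0.136.

Posterior probability ≈ 0.136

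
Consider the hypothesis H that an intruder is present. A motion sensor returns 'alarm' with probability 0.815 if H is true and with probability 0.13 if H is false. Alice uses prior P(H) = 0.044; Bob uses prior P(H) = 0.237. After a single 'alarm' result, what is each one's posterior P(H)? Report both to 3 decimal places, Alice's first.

The likelihood ratio for an 'alarm' result is 0.815/0.13 = 6.2692.
Alice: prior odds 0.044/0.956 = 0.046025; posterior odds 0.28854; posterior probability 0.224.
Bob: prior odds 0.237/0.763 = 0.31062; posterior odds 1.9473; posterior probability 0.661.

Alice: 0.224; Bob: 0.661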